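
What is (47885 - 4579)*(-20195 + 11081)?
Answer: -394690884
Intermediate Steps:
(47885 - 4579)*(-20195 + 11081) = 43306*(-9114) = -394690884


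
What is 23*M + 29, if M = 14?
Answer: 351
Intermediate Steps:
23*M + 29 = 23*14 + 29 = 322 + 29 = 351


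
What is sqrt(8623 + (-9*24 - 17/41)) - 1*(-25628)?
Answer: 25628 + sqrt(14131470)/41 ≈ 25720.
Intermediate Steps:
sqrt(8623 + (-9*24 - 17/41)) - 1*(-25628) = sqrt(8623 + (-216 - 17*1/41)) + 25628 = sqrt(8623 + (-216 - 17/41)) + 25628 = sqrt(8623 - 8873/41) + 25628 = sqrt(344670/41) + 25628 = sqrt(14131470)/41 + 25628 = 25628 + sqrt(14131470)/41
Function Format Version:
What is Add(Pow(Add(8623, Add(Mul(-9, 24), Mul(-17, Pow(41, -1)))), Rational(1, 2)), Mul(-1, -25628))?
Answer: Add(25628, Mul(Rational(1, 41), Pow(14131470, Rational(1, 2)))) ≈ 25720.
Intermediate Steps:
Add(Pow(Add(8623, Add(Mul(-9, 24), Mul(-17, Pow(41, -1)))), Rational(1, 2)), Mul(-1, -25628)) = Add(Pow(Add(8623, Add(-216, Mul(-17, Rational(1, 41)))), Rational(1, 2)), 25628) = Add(Pow(Add(8623, Add(-216, Rational(-17, 41))), Rational(1, 2)), 25628) = Add(Pow(Add(8623, Rational(-8873, 41)), Rational(1, 2)), 25628) = Add(Pow(Rational(344670, 41), Rational(1, 2)), 25628) = Add(Mul(Rational(1, 41), Pow(14131470, Rational(1, 2))), 25628) = Add(25628, Mul(Rational(1, 41), Pow(14131470, Rational(1, 2))))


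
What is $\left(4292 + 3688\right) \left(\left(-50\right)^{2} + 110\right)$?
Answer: $20827800$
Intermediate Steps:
$\left(4292 + 3688\right) \left(\left(-50\right)^{2} + 110\right) = 7980 \left(2500 + 110\right) = 7980 \cdot 2610 = 20827800$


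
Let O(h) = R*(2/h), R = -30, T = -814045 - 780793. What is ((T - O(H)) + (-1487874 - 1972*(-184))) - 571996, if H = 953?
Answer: -3137142520/953 ≈ -3.2919e+6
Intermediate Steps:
T = -1594838
O(h) = -60/h
((T - O(H)) + (-1487874 - 1972*(-184))) - 571996 = ((-1594838 - (-60)/953) + (-1487874 - 1972*(-184))) - 571996 = ((-1594838 - (-60)/953) + (-1487874 - 1*(-362848))) - 571996 = ((-1594838 - 1*(-60/953)) + (-1487874 + 362848)) - 571996 = ((-1594838 + 60/953) - 1125026) - 571996 = (-1519880554/953 - 1125026) - 571996 = -2592030332/953 - 571996 = -3137142520/953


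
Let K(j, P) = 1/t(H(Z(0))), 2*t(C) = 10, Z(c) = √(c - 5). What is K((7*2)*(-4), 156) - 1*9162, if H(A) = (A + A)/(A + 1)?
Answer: -45809/5 ≈ -9161.8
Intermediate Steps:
Z(c) = √(-5 + c)
H(A) = 2*A/(1 + A) (H(A) = (2*A)/(1 + A) = 2*A/(1 + A))
t(C) = 5 (t(C) = (½)*10 = 5)
K(j, P) = ⅕ (K(j, P) = 1/5 = ⅕)
K((7*2)*(-4), 156) - 1*9162 = ⅕ - 1*9162 = ⅕ - 9162 = -45809/5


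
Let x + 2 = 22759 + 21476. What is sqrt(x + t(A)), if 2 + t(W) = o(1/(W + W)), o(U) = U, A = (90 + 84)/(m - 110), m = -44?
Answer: sqrt(1339124358)/174 ≈ 210.31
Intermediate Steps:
x = 44233 (x = -2 + (22759 + 21476) = -2 + 44235 = 44233)
A = -87/77 (A = (90 + 84)/(-44 - 110) = 174/(-154) = 174*(-1/154) = -87/77 ≈ -1.1299)
t(W) = -2 + 1/(2*W) (t(W) = -2 + 1/(W + W) = -2 + 1/(2*W))
sqrt(x + t(A)) = sqrt(44233 + (-2 + 1/(2*(-87/77)))) = sqrt(44233 + (-2 + (1/2)*(-77/87))) = sqrt(44233 + (-2 - 77/174)) = sqrt(44233 - 425/174) = sqrt(7696117/174) = sqrt(1339124358)/174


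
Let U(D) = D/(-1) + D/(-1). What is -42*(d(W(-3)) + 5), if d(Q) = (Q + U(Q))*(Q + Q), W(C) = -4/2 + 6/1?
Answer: 1134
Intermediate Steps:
W(C) = 4 (W(C) = -4*½ + 6*1 = -2 + 6 = 4)
U(D) = -2*D (U(D) = D*(-1) + D*(-1) = -D - D = -2*D)
d(Q) = -2*Q² (d(Q) = (Q - 2*Q)*(Q + Q) = (-Q)*(2*Q) = -2*Q²)
-42*(d(W(-3)) + 5) = -42*(-2*4² + 5) = -42*(-2*16 + 5) = -42*(-32 + 5) = -42*(-27) = 1134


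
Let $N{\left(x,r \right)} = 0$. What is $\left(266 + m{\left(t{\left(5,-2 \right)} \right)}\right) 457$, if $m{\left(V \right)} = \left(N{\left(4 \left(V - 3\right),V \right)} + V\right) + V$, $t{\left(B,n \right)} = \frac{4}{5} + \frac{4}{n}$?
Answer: $\frac{602326}{5} \approx 1.2047 \cdot 10^{5}$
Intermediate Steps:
$t{\left(B,n \right)} = \frac{4}{5} + \frac{4}{n}$ ($t{\left(B,n \right)} = 4 \cdot \frac{1}{5} + \frac{4}{n} = \frac{4}{5} + \frac{4}{n}$)
$m{\left(V \right)} = 2 V$ ($m{\left(V \right)} = \left(0 + V\right) + V = V + V = 2 V$)
$\left(266 + m{\left(t{\left(5,-2 \right)} \right)}\right) 457 = \left(266 + 2 \left(\frac{4}{5} + \frac{4}{-2}\right)\right) 457 = \left(266 + 2 \left(\frac{4}{5} + 4 \left(- \frac{1}{2}\right)\right)\right) 457 = \left(266 + 2 \left(\frac{4}{5} - 2\right)\right) 457 = \left(266 + 2 \left(- \frac{6}{5}\right)\right) 457 = \left(266 - \frac{12}{5}\right) 457 = \frac{1318}{5} \cdot 457 = \frac{602326}{5}$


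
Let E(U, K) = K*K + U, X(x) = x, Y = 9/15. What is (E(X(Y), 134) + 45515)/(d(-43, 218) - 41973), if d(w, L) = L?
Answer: -317358/208775 ≈ -1.5201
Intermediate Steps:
Y = ⅗ (Y = 9*(1/15) = ⅗ ≈ 0.60000)
E(U, K) = U + K² (E(U, K) = K² + U = U + K²)
(E(X(Y), 134) + 45515)/(d(-43, 218) - 41973) = ((⅗ + 134²) + 45515)/(218 - 41973) = ((⅗ + 17956) + 45515)/(-41755) = (89783/5 + 45515)*(-1/41755) = (317358/5)*(-1/41755) = -317358/208775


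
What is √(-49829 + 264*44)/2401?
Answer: I*√38213/2401 ≈ 0.081417*I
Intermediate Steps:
√(-49829 + 264*44)/2401 = √(-49829 + 11616)*(1/2401) = √(-38213)*(1/2401) = (I*√38213)*(1/2401) = I*√38213/2401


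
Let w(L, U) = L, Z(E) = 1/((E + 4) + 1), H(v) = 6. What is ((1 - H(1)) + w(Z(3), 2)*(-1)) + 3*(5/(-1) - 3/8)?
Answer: -85/4 ≈ -21.250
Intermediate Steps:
Z(E) = 1/(5 + E) (Z(E) = 1/((4 + E) + 1) = 1/(5 + E))
((1 - H(1)) + w(Z(3), 2)*(-1)) + 3*(5/(-1) - 3/8) = ((1 - 1*6) - 1/(5 + 3)) + 3*(5/(-1) - 3/8) = ((1 - 6) - 1/8) + 3*(5*(-1) - 3*1/8) = (-5 + (1/8)*(-1)) + 3*(-5 - 3/8) = (-5 - 1/8) + 3*(-43/8) = -41/8 - 129/8 = -85/4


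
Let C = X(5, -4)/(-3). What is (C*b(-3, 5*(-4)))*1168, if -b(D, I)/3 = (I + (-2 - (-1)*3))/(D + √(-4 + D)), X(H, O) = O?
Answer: -16644 - 5548*I*√7 ≈ -16644.0 - 14679.0*I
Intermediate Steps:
C = 4/3 (C = -4/(-3) = -4*(-⅓) = 4/3 ≈ 1.3333)
b(D, I) = -3*(1 + I)/(D + √(-4 + D)) (b(D, I) = -3*(I + (-2 - (-1)*3))/(D + √(-4 + D)) = -3*(I + (-2 - 1*(-3)))/(D + √(-4 + D)) = -3*(I + (-2 + 3))/(D + √(-4 + D)) = -3*(I + 1)/(D + √(-4 + D)) = -3*(1 + I)/(D + √(-4 + D)))
(C*b(-3, 5*(-4)))*1168 = (4*(3*(-1 - 5*(-4))/(-3 + √(-4 - 3)))/3)*1168 = (4*(3*(-1 - 1*(-20))/(-3 + √(-7)))/3)*1168 = (4*(3*(-1 + 20)/(-3 + I*√7))/3)*1168 = (4*(3*19/(-3 + I*√7))/3)*1168 = (4*(57/(-3 + I*√7))/3)*1168 = (76/(-3 + I*√7))*1168 = 88768/(-3 + I*√7)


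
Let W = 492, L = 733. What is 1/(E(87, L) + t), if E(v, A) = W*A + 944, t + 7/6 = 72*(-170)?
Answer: 6/2096033 ≈ 2.8626e-6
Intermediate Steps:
t = -73447/6 (t = -7/6 + 72*(-170) = -7/6 - 12240 = -73447/6 ≈ -12241.)
E(v, A) = 944 + 492*A (E(v, A) = 492*A + 944 = 944 + 492*A)
1/(E(87, L) + t) = 1/((944 + 492*733) - 73447/6) = 1/((944 + 360636) - 73447/6) = 1/(361580 - 73447/6) = 1/(2096033/6) = 6/2096033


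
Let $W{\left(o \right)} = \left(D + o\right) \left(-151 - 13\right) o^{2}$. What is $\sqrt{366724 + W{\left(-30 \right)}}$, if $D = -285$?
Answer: $2 \sqrt{11715181} \approx 6845.5$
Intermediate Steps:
$W{\left(o \right)} = o^{2} \left(46740 - 164 o\right)$ ($W{\left(o \right)} = \left(-285 + o\right) \left(-151 - 13\right) o^{2} = \left(-285 + o\right) \left(-164\right) o^{2} = \left(46740 - 164 o\right) o^{2} = o^{2} \left(46740 - 164 o\right)$)
$\sqrt{366724 + W{\left(-30 \right)}} = \sqrt{366724 + 164 \left(-30\right)^{2} \left(285 - -30\right)} = \sqrt{366724 + 164 \cdot 900 \left(285 + 30\right)} = \sqrt{366724 + 164 \cdot 900 \cdot 315} = \sqrt{366724 + 46494000} = \sqrt{46860724} = 2 \sqrt{11715181}$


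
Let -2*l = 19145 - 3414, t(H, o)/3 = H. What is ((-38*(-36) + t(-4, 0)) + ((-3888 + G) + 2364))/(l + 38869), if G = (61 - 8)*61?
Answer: 6130/62007 ≈ 0.098860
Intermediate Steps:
G = 3233 (G = 53*61 = 3233)
t(H, o) = 3*H
l = -15731/2 (l = -(19145 - 3414)/2 = -1/2*15731 = -15731/2 ≈ -7865.5)
((-38*(-36) + t(-4, 0)) + ((-3888 + G) + 2364))/(l + 38869) = ((-38*(-36) + 3*(-4)) + ((-3888 + 3233) + 2364))/(-15731/2 + 38869) = ((1368 - 12) + (-655 + 2364))/(62007/2) = (1356 + 1709)*(2/62007) = 3065*(2/62007) = 6130/62007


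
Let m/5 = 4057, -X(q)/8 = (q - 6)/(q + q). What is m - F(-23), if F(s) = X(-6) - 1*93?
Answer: 20386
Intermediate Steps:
X(q) = -4*(-6 + q)/q (X(q) = -8*(q - 6)/(q + q) = -8*(-6 + q)/(2*q) = -8*(-6 + q)*1/(2*q) = -4*(-6 + q)/q)
F(s) = -101 (F(s) = (-4 + 24/(-6)) - 1*93 = (-4 + 24*(-1/6)) - 93 = (-4 - 4) - 93 = -8 - 93 = -101)
m = 20285 (m = 5*4057 = 20285)
m - F(-23) = 20285 - 1*(-101) = 20285 + 101 = 20386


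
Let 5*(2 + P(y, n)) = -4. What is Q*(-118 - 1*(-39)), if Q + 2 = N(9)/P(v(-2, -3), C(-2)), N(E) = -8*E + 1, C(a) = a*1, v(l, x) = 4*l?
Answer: -25833/14 ≈ -1845.2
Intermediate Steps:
C(a) = a
N(E) = 1 - 8*E
P(y, n) = -14/5 (P(y, n) = -2 + (⅕)*(-4) = -2 - ⅘ = -14/5)
Q = 327/14 (Q = -2 + (1 - 8*9)/(-14/5) = -2 + (1 - 72)*(-5/14) = -2 - 71*(-5/14) = -2 + 355/14 = 327/14 ≈ 23.357)
Q*(-118 - 1*(-39)) = 327*(-118 - 1*(-39))/14 = 327*(-118 + 39)/14 = (327/14)*(-79) = -25833/14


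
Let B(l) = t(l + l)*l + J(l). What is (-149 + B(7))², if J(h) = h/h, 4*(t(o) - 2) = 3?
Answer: 265225/16 ≈ 16577.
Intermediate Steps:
t(o) = 11/4 (t(o) = 2 + (¼)*3 = 2 + ¾ = 11/4)
J(h) = 1
B(l) = 1 + 11*l/4 (B(l) = 11*l/4 + 1 = 1 + 11*l/4)
(-149 + B(7))² = (-149 + (1 + (11/4)*7))² = (-149 + (1 + 77/4))² = (-149 + 81/4)² = (-515/4)² = 265225/16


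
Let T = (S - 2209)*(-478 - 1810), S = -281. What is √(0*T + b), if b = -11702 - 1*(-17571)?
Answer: √5869 ≈ 76.609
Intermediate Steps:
b = 5869 (b = -11702 + 17571 = 5869)
T = 5697120 (T = (-281 - 2209)*(-478 - 1810) = -2490*(-2288) = 5697120)
√(0*T + b) = √(0*5697120 + 5869) = √(0 + 5869) = √5869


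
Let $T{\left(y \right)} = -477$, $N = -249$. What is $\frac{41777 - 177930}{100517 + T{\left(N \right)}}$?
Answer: $- \frac{136153}{100040} \approx -1.361$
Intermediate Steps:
$\frac{41777 - 177930}{100517 + T{\left(N \right)}} = \frac{41777 - 177930}{100517 - 477} = - \frac{136153}{100040}$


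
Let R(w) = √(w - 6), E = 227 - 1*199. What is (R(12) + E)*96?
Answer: 2688 + 96*√6 ≈ 2923.2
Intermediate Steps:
E = 28 (E = 227 - 199 = 28)
R(w) = √(-6 + w)
(R(12) + E)*96 = (√(-6 + 12) + 28)*96 = (√6 + 28)*96 = (28 + √6)*96 = 2688 + 96*√6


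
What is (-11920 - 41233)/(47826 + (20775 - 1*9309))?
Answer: -53153/59292 ≈ -0.89646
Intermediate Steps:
(-11920 - 41233)/(47826 + (20775 - 1*9309)) = -53153/(47826 + (20775 - 9309)) = -53153/(47826 + 11466) = -53153/59292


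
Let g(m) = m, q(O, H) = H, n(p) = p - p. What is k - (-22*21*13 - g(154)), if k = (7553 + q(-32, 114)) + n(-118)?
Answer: 13827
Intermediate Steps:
n(p) = 0
k = 7667 (k = (7553 + 114) + 0 = 7667 + 0 = 7667)
k - (-22*21*13 - g(154)) = 7667 - (-22*21*13 - 1*154) = 7667 - (-462*13 - 154) = 7667 - (-6006 - 154) = 7667 - 1*(-6160) = 7667 + 6160 = 13827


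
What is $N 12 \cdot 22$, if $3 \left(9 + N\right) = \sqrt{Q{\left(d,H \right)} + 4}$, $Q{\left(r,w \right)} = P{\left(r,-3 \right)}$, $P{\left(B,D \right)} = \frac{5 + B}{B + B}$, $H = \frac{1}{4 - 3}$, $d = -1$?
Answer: $-2376 + 88 \sqrt{2} \approx -2251.6$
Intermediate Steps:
$H = 1$ ($H = 1^{-1} = 1$)
$P{\left(B,D \right)} = \frac{5 + B}{2 B}$
$Q{\left(r,w \right)} = \frac{5 + r}{2 r}$
$N = -9 + \frac{\sqrt{2}}{3}$ ($N = -9 + \frac{\sqrt{\frac{5 - 1}{2 \left(-1\right)} + 4}}{3} = -9 + \frac{\sqrt{\frac{1}{2} \left(-1\right) 4 + 4}}{3} = -9 + \frac{\sqrt{-2 + 4}}{3} = -9 + \frac{\sqrt{2}}{3} \approx -8.5286$)
$N 12 \cdot 22 = \left(-9 + \frac{\sqrt{2}}{3}\right) 12 \cdot 22 = \left(-108 + 4 \sqrt{2}\right) 22 = -2376 + 88 \sqrt{2}$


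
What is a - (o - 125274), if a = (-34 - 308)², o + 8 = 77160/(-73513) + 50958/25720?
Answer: 229012959586153/945377180 ≈ 2.4225e+5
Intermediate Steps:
o = -6682257313/945377180 (o = -8 + (77160/(-73513) + 50958/25720) = -8 + (77160*(-1/73513) + 50958*(1/25720)) = -8 + (-77160/73513 + 25479/12860) = -8 + 880760127/945377180 = -6682257313/945377180 ≈ -7.0684)
a = 116964 (a = (-342)² = 116964)
a - (o - 125274) = 116964 - (-6682257313/945377180 - 125274) = 116964 - 1*(-118437863104633/945377180) = 116964 + 118437863104633/945377180 = 229012959586153/945377180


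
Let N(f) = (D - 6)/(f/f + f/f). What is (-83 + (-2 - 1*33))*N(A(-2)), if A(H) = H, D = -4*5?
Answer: 1534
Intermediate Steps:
D = -20
N(f) = -13 (N(f) = (-20 - 6)/(f/f + f/f) = -26/(1 + 1) = -26/2 = -26*½ = -13)
(-83 + (-2 - 1*33))*N(A(-2)) = (-83 + (-2 - 1*33))*(-13) = (-83 + (-2 - 33))*(-13) = (-83 - 35)*(-13) = -118*(-13) = 1534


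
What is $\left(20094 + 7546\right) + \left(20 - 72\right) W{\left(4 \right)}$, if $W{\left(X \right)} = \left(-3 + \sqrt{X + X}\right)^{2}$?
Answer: $26756 + 624 \sqrt{2} \approx 27638.0$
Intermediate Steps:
$W{\left(X \right)} = \left(-3 + \sqrt{2} \sqrt{X}\right)^{2}$ ($W{\left(X \right)} = \left(-3 + \sqrt{2 X}\right)^{2} = \left(-3 + \sqrt{2} \sqrt{X}\right)^{2}$)
$\left(20094 + 7546\right) + \left(20 - 72\right) W{\left(4 \right)} = \left(20094 + 7546\right) + \left(20 - 72\right) \left(-3 + \sqrt{2} \sqrt{4}\right)^{2} = 27640 - 52 \left(-3 + \sqrt{2} \cdot 2\right)^{2} = 27640 - 52 \left(-3 + 2 \sqrt{2}\right)^{2}$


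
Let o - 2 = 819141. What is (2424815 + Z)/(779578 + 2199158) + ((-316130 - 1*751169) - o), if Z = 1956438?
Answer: -5619208316059/2978736 ≈ -1.8864e+6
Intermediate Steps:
o = 819143 (o = 2 + 819141 = 819143)
(2424815 + Z)/(779578 + 2199158) + ((-316130 - 1*751169) - o) = (2424815 + 1956438)/(779578 + 2199158) + ((-316130 - 1*751169) - 1*819143) = 4381253/2978736 + ((-316130 - 751169) - 819143) = 4381253*(1/2978736) + (-1067299 - 819143) = 4381253/2978736 - 1886442 = -5619208316059/2978736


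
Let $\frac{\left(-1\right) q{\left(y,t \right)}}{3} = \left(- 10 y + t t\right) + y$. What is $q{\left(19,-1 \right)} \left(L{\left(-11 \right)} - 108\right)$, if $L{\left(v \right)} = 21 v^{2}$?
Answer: $1240830$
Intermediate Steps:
$q{\left(y,t \right)} = - 3 t^{2} + 27 y$ ($q{\left(y,t \right)} = - 3 \left(\left(- 10 y + t t\right) + y\right) = - 3 \left(\left(- 10 y + t^{2}\right) + y\right) = - 3 \left(\left(t^{2} - 10 y\right) + y\right) = - 3 \left(t^{2} - 9 y\right) = - 3 t^{2} + 27 y$)
$q{\left(19,-1 \right)} \left(L{\left(-11 \right)} - 108\right) = \left(- 3 \left(-1\right)^{2} + 27 \cdot 19\right) \left(21 \left(-11\right)^{2} - 108\right) = \left(\left(-3\right) 1 + 513\right) \left(21 \cdot 121 - 108\right) = \left(-3 + 513\right) \left(2541 - 108\right) = 510 \cdot 2433 = 1240830$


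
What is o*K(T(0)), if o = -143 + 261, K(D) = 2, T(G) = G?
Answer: 236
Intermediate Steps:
o = 118
o*K(T(0)) = 118*2 = 236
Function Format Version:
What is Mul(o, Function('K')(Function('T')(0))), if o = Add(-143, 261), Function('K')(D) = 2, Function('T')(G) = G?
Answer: 236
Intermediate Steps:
o = 118
Mul(o, Function('K')(Function('T')(0))) = Mul(118, 2) = 236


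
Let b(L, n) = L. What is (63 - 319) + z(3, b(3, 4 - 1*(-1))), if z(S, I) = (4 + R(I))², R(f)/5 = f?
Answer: 105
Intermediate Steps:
R(f) = 5*f
z(S, I) = (4 + 5*I)²
(63 - 319) + z(3, b(3, 4 - 1*(-1))) = (63 - 319) + (4 + 5*3)² = -256 + (4 + 15)² = -256 + 19² = -256 + 361 = 105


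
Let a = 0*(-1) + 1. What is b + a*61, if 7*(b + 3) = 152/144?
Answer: 7327/126 ≈ 58.151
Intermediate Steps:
b = -359/126 (b = -3 + (152/144)/7 = -3 + (152*(1/144))/7 = -3 + (1/7)*(19/18) = -3 + 19/126 = -359/126 ≈ -2.8492)
a = 1 (a = 0 + 1 = 1)
b + a*61 = -359/126 + 1*61 = -359/126 + 61 = 7327/126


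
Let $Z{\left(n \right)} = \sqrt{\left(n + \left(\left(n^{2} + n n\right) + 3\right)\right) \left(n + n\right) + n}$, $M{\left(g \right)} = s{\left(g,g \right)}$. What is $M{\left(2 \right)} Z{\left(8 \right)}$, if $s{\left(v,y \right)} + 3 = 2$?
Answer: $- 6 \sqrt{62} \approx -47.244$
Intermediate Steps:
$s{\left(v,y \right)} = -1$ ($s{\left(v,y \right)} = -3 + 2 = -1$)
$M{\left(g \right)} = -1$
$Z{\left(n \right)} = \sqrt{n + 2 n \left(3 + n + 2 n^{2}\right)}$ ($Z{\left(n \right)} = \sqrt{\left(n + \left(\left(n^{2} + n^{2}\right) + 3\right)\right) 2 n + n} = \sqrt{\left(n + \left(2 n^{2} + 3\right)\right) 2 n + n} = \sqrt{\left(n + \left(3 + 2 n^{2}\right)\right) 2 n + n} = \sqrt{\left(3 + n + 2 n^{2}\right) 2 n + n} = \sqrt{2 n \left(3 + n + 2 n^{2}\right) + n} = \sqrt{n + 2 n \left(3 + n + 2 n^{2}\right)}$)
$M{\left(2 \right)} Z{\left(8 \right)} = - \sqrt{8 \left(7 + 2 \cdot 8 + 4 \cdot 8^{2}\right)} = - \sqrt{8 \left(7 + 16 + 4 \cdot 64\right)} = - \sqrt{8 \left(7 + 16 + 256\right)} = - \sqrt{8 \cdot 279} = - \sqrt{2232} = - 6 \sqrt{62}$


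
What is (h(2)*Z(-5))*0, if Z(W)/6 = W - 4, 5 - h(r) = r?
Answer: 0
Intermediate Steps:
h(r) = 5 - r
Z(W) = -24 + 6*W (Z(W) = 6*(W - 4) = 6*(-4 + W) = -24 + 6*W)
(h(2)*Z(-5))*0 = ((5 - 1*2)*(-24 + 6*(-5)))*0 = ((5 - 2)*(-24 - 30))*0 = (3*(-54))*0 = -162*0 = 0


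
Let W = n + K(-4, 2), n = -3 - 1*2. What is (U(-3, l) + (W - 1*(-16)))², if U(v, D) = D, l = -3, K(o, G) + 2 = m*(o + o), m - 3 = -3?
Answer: 36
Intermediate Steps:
m = 0 (m = 3 - 3 = 0)
K(o, G) = -2 (K(o, G) = -2 + 0*(o + o) = -2 + 0*(2*o) = -2 + 0 = -2)
n = -5 (n = -3 - 2 = -5)
W = -7 (W = -5 - 2 = -7)
(U(-3, l) + (W - 1*(-16)))² = (-3 + (-7 - 1*(-16)))² = (-3 + (-7 + 16))² = (-3 + 9)² = 6² = 36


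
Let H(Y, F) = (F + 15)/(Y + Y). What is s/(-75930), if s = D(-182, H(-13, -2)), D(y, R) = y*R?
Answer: -91/75930 ≈ -0.0011985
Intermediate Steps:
H(Y, F) = (15 + F)/(2*Y) (H(Y, F) = (15 + F)/((2*Y)) = (15 + F)*(1/(2*Y)) = (15 + F)/(2*Y))
D(y, R) = R*y
s = 91 (s = ((½)*(15 - 2)/(-13))*(-182) = ((½)*(-1/13)*13)*(-182) = -½*(-182) = 91)
s/(-75930) = 91/(-75930) = 91*(-1/75930) = -91/75930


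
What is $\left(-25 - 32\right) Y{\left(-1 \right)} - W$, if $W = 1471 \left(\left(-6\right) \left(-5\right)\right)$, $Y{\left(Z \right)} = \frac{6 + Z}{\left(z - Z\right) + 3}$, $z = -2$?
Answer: $- \frac{88545}{2} \approx -44273.0$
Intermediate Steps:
$Y{\left(Z \right)} = \frac{6 + Z}{1 - Z}$ ($Y{\left(Z \right)} = \frac{6 + Z}{\left(-2 - Z\right) + 3} = \frac{6 + Z}{1 - Z}$)
$W = 44130$ ($W = 1471 \cdot 30 = 44130$)
$\left(-25 - 32\right) Y{\left(-1 \right)} - W = \left(-25 - 32\right) \frac{-6 - -1}{-1 - 1} - 44130 = - 57 \frac{-6 + 1}{-2} - 44130 = - 57 \left(\left(- \frac{1}{2}\right) \left(-5\right)\right) - 44130 = \left(-57\right) \frac{5}{2} - 44130 = - \frac{285}{2} - 44130 = - \frac{88545}{2}$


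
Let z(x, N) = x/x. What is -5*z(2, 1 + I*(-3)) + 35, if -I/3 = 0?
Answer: 30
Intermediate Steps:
I = 0 (I = -3*0 = 0)
z(x, N) = 1
-5*z(2, 1 + I*(-3)) + 35 = -5*1 + 35 = -5 + 35 = 30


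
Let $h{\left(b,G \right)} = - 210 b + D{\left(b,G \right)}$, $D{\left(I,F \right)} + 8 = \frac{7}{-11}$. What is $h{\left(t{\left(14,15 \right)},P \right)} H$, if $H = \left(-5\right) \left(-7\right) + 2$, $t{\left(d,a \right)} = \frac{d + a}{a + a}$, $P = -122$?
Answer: $- \frac{86136}{11} \approx -7830.5$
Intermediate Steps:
$t{\left(d,a \right)} = \frac{a + d}{2 a}$
$D{\left(I,F \right)} = - \frac{95}{11}$ ($D{\left(I,F \right)} = -8 + \frac{7}{-11} = -8 + 7 \left(- \frac{1}{11}\right) = -8 - \frac{7}{11} = - \frac{95}{11}$)
$h{\left(b,G \right)} = - \frac{95}{11} - 210 b$ ($h{\left(b,G \right)} = - 210 b - \frac{95}{11} = - \frac{95}{11} - 210 b$)
$H = 37$ ($H = 35 + 2 = 37$)
$h{\left(t{\left(14,15 \right)},P \right)} H = \left(- \frac{95}{11} - 210 \frac{15 + 14}{2 \cdot 15}\right) 37 = \left(- \frac{95}{11} - 210 \cdot \frac{1}{2} \cdot \frac{1}{15} \cdot 29\right) 37 = \left(- \frac{95}{11} - 203\right) 37 = \left(- \frac{2328}{11}\right) 37 = - \frac{86136}{11}$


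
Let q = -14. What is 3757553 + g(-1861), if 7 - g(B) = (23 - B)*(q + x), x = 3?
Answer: 3778284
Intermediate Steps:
g(B) = 260 - 11*B (g(B) = 7 - (23 - B)*(-14 + 3) = 7 - (23 - B)*(-11) = 7 - (-253 + 11*B) = 7 + (253 - 11*B) = 260 - 11*B)
3757553 + g(-1861) = 3757553 + (260 - 11*(-1861)) = 3757553 + (260 + 20471) = 3757553 + 20731 = 3778284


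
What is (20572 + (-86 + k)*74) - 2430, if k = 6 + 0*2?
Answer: 12222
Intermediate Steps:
k = 6 (k = 6 + 0 = 6)
(20572 + (-86 + k)*74) - 2430 = (20572 + (-86 + 6)*74) - 2430 = (20572 - 80*74) - 2430 = (20572 - 5920) - 2430 = 14652 - 2430 = 12222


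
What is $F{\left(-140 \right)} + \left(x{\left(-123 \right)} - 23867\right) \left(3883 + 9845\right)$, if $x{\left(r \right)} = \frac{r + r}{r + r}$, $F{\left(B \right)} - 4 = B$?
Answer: $-327632584$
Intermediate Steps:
$F{\left(B \right)} = 4 + B$
$x{\left(r \right)} = 1$ ($x{\left(r \right)} = \frac{2 r}{2 r} = 2 r \frac{1}{2 r} = 1$)
$F{\left(-140 \right)} + \left(x{\left(-123 \right)} - 23867\right) \left(3883 + 9845\right) = \left(4 - 140\right) + \left(1 - 23867\right) \left(3883 + 9845\right) = -136 - 327632448 = -327632584$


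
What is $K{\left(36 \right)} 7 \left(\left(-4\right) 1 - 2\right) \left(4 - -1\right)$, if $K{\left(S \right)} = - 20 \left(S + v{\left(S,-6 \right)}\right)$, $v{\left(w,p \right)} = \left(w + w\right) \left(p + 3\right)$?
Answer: $-756000$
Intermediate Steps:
$v{\left(w,p \right)} = 2 w \left(3 + p\right)$
$K{\left(S \right)} = 100 S$ ($K{\left(S \right)} = - 20 \left(S + 2 S \left(3 - 6\right)\right) = - 20 \left(S + 2 S \left(-3\right)\right) = - 20 \left(S - 6 S\right) = - 20 \left(- 5 S\right) = 100 S$)
$K{\left(36 \right)} 7 \left(\left(-4\right) 1 - 2\right) \left(4 - -1\right) = 100 \cdot 36 \cdot 7 \left(\left(-4\right) 1 - 2\right) \left(4 - -1\right) = 3600 \cdot 7 \left(-4 - 2\right) \left(4 + 1\right) = 3600 \cdot 7 \left(-6\right) 5 = 3600 \left(\left(-42\right) 5\right) = 3600 \left(-210\right) = -756000$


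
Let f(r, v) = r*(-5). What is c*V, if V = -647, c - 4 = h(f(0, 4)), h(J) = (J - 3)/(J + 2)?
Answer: -3235/2 ≈ -1617.5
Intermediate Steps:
f(r, v) = -5*r
h(J) = (-3 + J)/(2 + J)
c = 5/2 (c = 4 + (-3 - 5*0)/(2 - 5*0) = 4 + (-3 + 0)/(2 + 0) = 4 - 3/2 = 5/2 ≈ 2.5000)
c*V = (5/2)*(-647) = -3235/2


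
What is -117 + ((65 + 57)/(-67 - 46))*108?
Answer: -26397/113 ≈ -233.60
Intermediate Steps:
-117 + ((65 + 57)/(-67 - 46))*108 = -117 + (122/(-113))*108 = -117 + (122*(-1/113))*108 = -117 - 122/113*108 = -117 - 13176/113 = -26397/113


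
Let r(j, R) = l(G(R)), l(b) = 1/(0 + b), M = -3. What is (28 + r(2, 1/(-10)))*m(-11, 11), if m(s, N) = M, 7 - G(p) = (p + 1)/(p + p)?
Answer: -1938/23 ≈ -84.261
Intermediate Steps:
G(p) = 7 - (1 + p)/(2*p) (G(p) = 7 - (p + 1)/(p + p) = 7 - (1 + p)/(2*p))
m(s, N) = -3
l(b) = 1/b
r(j, R) = 2*R/(-1 + 13*R) (r(j, R) = 1/((-1 + 13*R)/(2*R)) = 2*R/(-1 + 13*R))
(28 + r(2, 1/(-10)))*m(-11, 11) = (28 + 2*(1/(-10))/(-1 + 13*(1/(-10))))*(-3) = (28 + 2*(1*(-⅒))/(-1 + 13*(1*(-⅒))))*(-3) = (28 + 2*(-⅒)/(-1 + 13*(-⅒)))*(-3) = (28 + 2*(-⅒)/(-1 - 13/10))*(-3) = (28 + 2*(-⅒)/(-23/10))*(-3) = (28 + 2*(-⅒)*(-10/23))*(-3) = (28 + 2/23)*(-3) = (646/23)*(-3) = -1938/23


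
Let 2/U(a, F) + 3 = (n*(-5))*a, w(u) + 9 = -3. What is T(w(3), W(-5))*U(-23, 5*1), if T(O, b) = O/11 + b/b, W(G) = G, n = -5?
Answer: 1/3179 ≈ 0.00031456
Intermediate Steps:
w(u) = -12 (w(u) = -9 - 3 = -12)
U(a, F) = 2/(-3 + 25*a) (U(a, F) = 2/(-3 + (-5*(-5))*a) = 2/(-3 + 25*a))
T(O, b) = 1 + O/11 (T(O, b) = O*(1/11) + 1 = O/11 + 1 = 1 + O/11)
T(w(3), W(-5))*U(-23, 5*1) = (1 + (1/11)*(-12))*(2/(-3 + 25*(-23))) = (1 - 12/11)*(2/(-3 - 575)) = -2/(11*(-578)) = -2*(-1)/(11*578) = -1/11*(-1/289) = 1/3179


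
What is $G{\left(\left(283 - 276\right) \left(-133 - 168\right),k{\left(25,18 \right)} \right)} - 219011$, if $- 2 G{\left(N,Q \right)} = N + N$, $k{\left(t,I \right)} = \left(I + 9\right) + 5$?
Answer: $-216904$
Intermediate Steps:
$k{\left(t,I \right)} = 14 + I$ ($k{\left(t,I \right)} = \left(9 + I\right) + 5 = 14 + I$)
$G{\left(N,Q \right)} = - N$ ($G{\left(N,Q \right)} = - \frac{N + N}{2} = - \frac{2 N}{2} = - N$)
$G{\left(\left(283 - 276\right) \left(-133 - 168\right),k{\left(25,18 \right)} \right)} - 219011 = - \left(283 - 276\right) \left(-133 - 168\right) - 219011 = - 7 \left(-301\right) - 219011 = \left(-1\right) \left(-2107\right) - 219011 = 2107 - 219011 = -216904$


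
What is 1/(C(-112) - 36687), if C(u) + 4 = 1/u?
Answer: -112/4109393 ≈ -2.7255e-5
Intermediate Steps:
C(u) = -4 + 1/u
1/(C(-112) - 36687) = 1/((-4 + 1/(-112)) - 36687) = 1/((-4 - 1/112) - 36687) = 1/(-449/112 - 36687) = 1/(-4109393/112) = -112/4109393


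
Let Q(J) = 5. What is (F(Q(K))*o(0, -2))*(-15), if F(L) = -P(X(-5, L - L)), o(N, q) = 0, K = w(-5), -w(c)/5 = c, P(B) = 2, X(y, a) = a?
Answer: 0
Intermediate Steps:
w(c) = -5*c
K = 25 (K = -5*(-5) = 25)
F(L) = -2 (F(L) = -1*2 = -2)
(F(Q(K))*o(0, -2))*(-15) = -2*0*(-15) = 0*(-15) = 0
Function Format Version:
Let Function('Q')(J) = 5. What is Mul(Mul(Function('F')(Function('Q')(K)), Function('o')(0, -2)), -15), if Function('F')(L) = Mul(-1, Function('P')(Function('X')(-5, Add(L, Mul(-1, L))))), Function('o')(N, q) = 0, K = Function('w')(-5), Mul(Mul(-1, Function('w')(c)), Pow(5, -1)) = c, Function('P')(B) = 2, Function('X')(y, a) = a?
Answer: 0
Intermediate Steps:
Function('w')(c) = Mul(-5, c)
K = 25 (K = Mul(-5, -5) = 25)
Function('F')(L) = -2 (Function('F')(L) = Mul(-1, 2) = -2)
Mul(Mul(Function('F')(Function('Q')(K)), Function('o')(0, -2)), -15) = Mul(Mul(-2, 0), -15) = Mul(0, -15) = 0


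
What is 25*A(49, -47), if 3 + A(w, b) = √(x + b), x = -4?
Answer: -75 + 25*I*√51 ≈ -75.0 + 178.54*I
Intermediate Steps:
A(w, b) = -3 + √(-4 + b)
25*A(49, -47) = 25*(-3 + √(-4 - 47)) = 25*(-3 + √(-51)) = 25*(-3 + I*√51) = -75 + 25*I*√51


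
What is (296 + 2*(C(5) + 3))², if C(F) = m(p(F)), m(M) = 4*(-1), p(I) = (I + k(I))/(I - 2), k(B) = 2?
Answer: 86436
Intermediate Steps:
p(I) = (2 + I)/(-2 + I) (p(I) = (I + 2)/(I - 2) = (2 + I)/(-2 + I))
m(M) = -4
C(F) = -4
(296 + 2*(C(5) + 3))² = (296 + 2*(-4 + 3))² = (296 + 2*(-1))² = (296 - 2)² = 294² = 86436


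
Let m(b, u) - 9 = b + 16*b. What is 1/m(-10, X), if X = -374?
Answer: -1/161 ≈ -0.0062112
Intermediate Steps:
m(b, u) = 9 + 17*b (m(b, u) = 9 + (b + 16*b) = 9 + 17*b)
1/m(-10, X) = 1/(9 + 17*(-10)) = 1/(9 - 170) = 1/(-161) = -1/161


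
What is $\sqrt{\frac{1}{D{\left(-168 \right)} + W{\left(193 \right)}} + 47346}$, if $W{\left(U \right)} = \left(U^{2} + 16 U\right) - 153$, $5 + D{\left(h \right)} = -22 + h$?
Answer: $\frac{\sqrt{75711941288855}}{39989} \approx 217.59$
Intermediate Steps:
$D{\left(h \right)} = -27 + h$ ($D{\left(h \right)} = -5 + \left(-22 + h\right) = -27 + h$)
$W{\left(U \right)} = -153 + U^{2} + 16 U$
$\sqrt{\frac{1}{D{\left(-168 \right)} + W{\left(193 \right)}} + 47346} = \sqrt{\frac{1}{\left(-27 - 168\right) + \left(-153 + 193^{2} + 16 \cdot 193\right)} + 47346} = \sqrt{\frac{1}{-195 + \left(-153 + 37249 + 3088\right)} + 47346} = \sqrt{\frac{1}{-195 + 40184} + 47346} = \sqrt{\frac{1}{39989} + 47346} = \sqrt{\frac{1893319195}{39989}} = \frac{\sqrt{75711941288855}}{39989}$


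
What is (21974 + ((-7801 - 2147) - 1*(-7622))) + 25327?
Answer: 44975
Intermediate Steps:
(21974 + ((-7801 - 2147) - 1*(-7622))) + 25327 = (21974 + (-9948 + 7622)) + 25327 = (21974 - 2326) + 25327 = 19648 + 25327 = 44975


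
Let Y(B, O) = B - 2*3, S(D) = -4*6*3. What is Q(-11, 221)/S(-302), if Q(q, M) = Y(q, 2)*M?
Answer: 3757/72 ≈ 52.181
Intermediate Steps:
S(D) = -72 (S(D) = -24*3 = -72)
Y(B, O) = -6 + B (Y(B, O) = B - 6 = -6 + B)
Q(q, M) = M*(-6 + q) (Q(q, M) = (-6 + q)*M = M*(-6 + q))
Q(-11, 221)/S(-302) = (221*(-6 - 11))/(-72) = (221*(-17))*(-1/72) = -3757*(-1/72) = 3757/72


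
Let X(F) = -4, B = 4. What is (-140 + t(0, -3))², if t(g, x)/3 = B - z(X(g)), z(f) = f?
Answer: 13456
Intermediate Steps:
t(g, x) = 24 (t(g, x) = 3*(4 - 1*(-4)) = 3*(4 + 4) = 3*8 = 24)
(-140 + t(0, -3))² = (-140 + 24)² = (-116)² = 13456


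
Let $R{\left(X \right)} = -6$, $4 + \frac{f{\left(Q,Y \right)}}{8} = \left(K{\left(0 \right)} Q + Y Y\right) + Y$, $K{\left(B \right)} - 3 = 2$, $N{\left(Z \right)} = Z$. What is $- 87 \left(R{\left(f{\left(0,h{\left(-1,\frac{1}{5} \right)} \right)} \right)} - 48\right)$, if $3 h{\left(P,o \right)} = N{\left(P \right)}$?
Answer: $4698$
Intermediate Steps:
$K{\left(B \right)} = 5$ ($K{\left(B \right)} = 3 + 2 = 5$)
$h{\left(P,o \right)} = \frac{P}{3}$
$f{\left(Q,Y \right)} = -32 + 8 Y + 8 Y^{2} + 40 Q$ ($f{\left(Q,Y \right)} = -32 + 8 \left(\left(5 Q + Y Y\right) + Y\right) = -32 + 8 \left(\left(5 Q + Y^{2}\right) + Y\right) = -32 + 8 \left(\left(Y^{2} + 5 Q\right) + Y\right) = -32 + 8 \left(Y + Y^{2} + 5 Q\right) = -32 + \left(8 Y + 8 Y^{2} + 40 Q\right) = -32 + 8 Y + 8 Y^{2} + 40 Q$)
$- 87 \left(R{\left(f{\left(0,h{\left(-1,\frac{1}{5} \right)} \right)} \right)} - 48\right) = - 87 \left(-6 - 48\right) = \left(-87\right) \left(-54\right) = 4698$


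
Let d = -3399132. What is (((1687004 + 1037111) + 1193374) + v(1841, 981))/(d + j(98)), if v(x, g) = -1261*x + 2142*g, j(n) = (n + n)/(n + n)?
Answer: -3697290/3399131 ≈ -1.0877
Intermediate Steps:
j(n) = 1 (j(n) = (2*n)/((2*n)) = (2*n)*(1/(2*n)) = 1)
(((1687004 + 1037111) + 1193374) + v(1841, 981))/(d + j(98)) = (((1687004 + 1037111) + 1193374) + (-1261*1841 + 2142*981))/(-3399132 + 1) = ((2724115 + 1193374) + (-2321501 + 2101302))/(-3399131) = (3917489 - 220199)*(-1/3399131) = 3697290*(-1/3399131) = -3697290/3399131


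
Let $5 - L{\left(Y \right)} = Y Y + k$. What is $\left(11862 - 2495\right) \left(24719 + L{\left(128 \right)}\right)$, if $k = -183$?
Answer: $79834941$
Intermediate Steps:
$L{\left(Y \right)} = 188 - Y^{2}$ ($L{\left(Y \right)} = 5 - \left(Y Y - 183\right) = 5 - \left(Y^{2} - 183\right) = 5 - \left(-183 + Y^{2}\right) = 188 - Y^{2}$)
$\left(11862 - 2495\right) \left(24719 + L{\left(128 \right)}\right) = \left(11862 - 2495\right) \left(24719 + \left(188 - 128^{2}\right)\right) = 9367 \left(24719 + \left(188 - 16384\right)\right) = 9367 \left(24719 - 16196\right) = 9367 \cdot 8523 = 79834941$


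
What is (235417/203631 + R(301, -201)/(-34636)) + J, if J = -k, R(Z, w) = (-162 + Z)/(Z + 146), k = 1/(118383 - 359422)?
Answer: 97614889827740933/84435281494691092 ≈ 1.1561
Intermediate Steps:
k = -1/241039 (k = 1/(-241039) = -1/241039 ≈ -4.1487e-6)
R(Z, w) = (-162 + Z)/(146 + Z)
J = 1/241039 (J = -1*(-1/241039) = 1/241039 ≈ 4.1487e-6)
(235417/203631 + R(301, -201)/(-34636)) + J = (235417/203631 + ((-162 + 301)/(146 + 301))/(-34636)) + 1/241039 = (235417*(1/203631) + (139/447)*(-1/34636)) + 1/241039 = (235417/203631 + ((1/447)*139)*(-1/34636)) + 1/241039 = (235417/203631 + (139/447)*(-1/34636)) + 1/241039 = (235417/203631 - 139/15482292) + 1/241039 = 404974047895/350297178028 + 1/241039 = 97614889827740933/84435281494691092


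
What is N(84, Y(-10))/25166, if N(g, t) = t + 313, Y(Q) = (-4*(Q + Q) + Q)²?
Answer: 5213/25166 ≈ 0.20714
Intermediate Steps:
Y(Q) = 49*Q² (Y(Q) = (-8*Q + Q)² = (-7*Q)² = 49*Q²)
N(g, t) = 313 + t
N(84, Y(-10))/25166 = (313 + 49*(-10)²)/25166 = (313 + 49*100)*(1/25166) = (313 + 4900)*(1/25166) = 5213*(1/25166) = 5213/25166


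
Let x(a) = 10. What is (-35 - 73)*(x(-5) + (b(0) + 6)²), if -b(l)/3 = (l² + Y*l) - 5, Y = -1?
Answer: -48708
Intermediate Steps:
b(l) = 15 - 3*l² + 3*l (b(l) = -3*((l² - l) - 5) = -3*(-5 + l² - l) = 15 - 3*l² + 3*l)
(-35 - 73)*(x(-5) + (b(0) + 6)²) = (-35 - 73)*(10 + ((15 - 3*0² + 3*0) + 6)²) = -108*(10 + ((15 - 3*0 + 0) + 6)²) = -108*(10 + ((15 + 0 + 0) + 6)²) = -108*(10 + (15 + 6)²) = -108*(10 + 21²) = -108*(10 + 441) = -108*451 = -48708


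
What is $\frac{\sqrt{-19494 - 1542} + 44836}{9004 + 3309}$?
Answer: $\frac{44836}{12313} + \frac{2 i \sqrt{5259}}{12313} \approx 3.6414 + 0.011779 i$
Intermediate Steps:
$\frac{\sqrt{-19494 - 1542} + 44836}{9004 + 3309} = \frac{\sqrt{-21036} + 44836}{12313} = \left(2 i \sqrt{5259} + 44836\right) \frac{1}{12313} = \left(44836 + 2 i \sqrt{5259}\right) \frac{1}{12313} = \frac{44836}{12313} + \frac{2 i \sqrt{5259}}{12313}$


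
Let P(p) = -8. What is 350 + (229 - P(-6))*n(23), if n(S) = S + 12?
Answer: 8645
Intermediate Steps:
n(S) = 12 + S
350 + (229 - P(-6))*n(23) = 350 + (229 - 1*(-8))*(12 + 23) = 350 + (229 + 8)*35 = 350 + 237*35 = 350 + 8295 = 8645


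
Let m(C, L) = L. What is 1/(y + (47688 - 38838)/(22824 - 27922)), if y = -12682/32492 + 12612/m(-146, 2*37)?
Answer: 1532208998/257880191441 ≈ 0.0059416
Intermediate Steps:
y = 102212659/601102 (y = -12682/32492 + 12612/((2*37)) = -12682*1/32492 + 12612/74 = -6341/16246 + 12612*(1/74) = -6341/16246 + 6306/37 = 102212659/601102 ≈ 170.04)
1/(y + (47688 - 38838)/(22824 - 27922)) = 1/(102212659/601102 + (47688 - 38838)/(22824 - 27922)) = 1/(102212659/601102 + 8850/(-5098)) = 1/(102212659/601102 + 8850*(-1/5098)) = 1/(102212659/601102 - 4425/2549) = 1/(257880191441/1532208998) = 1532208998/257880191441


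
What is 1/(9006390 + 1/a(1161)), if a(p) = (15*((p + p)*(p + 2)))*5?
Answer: 202536450/1824122257915501 ≈ 1.1103e-7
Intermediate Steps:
a(p) = 150*p*(2 + p) (a(p) = (15*((2*p)*(2 + p)))*5 = (15*(2*p*(2 + p)))*5 = (30*p*(2 + p))*5 = 150*p*(2 + p))
1/(9006390 + 1/a(1161)) = 1/(9006390 + 1/(150*1161*(2 + 1161))) = 1/(9006390 + 1/(150*1161*1163)) = 1/(9006390 + 1/202536450) = 1/(1824122257915501/202536450) = 202536450/1824122257915501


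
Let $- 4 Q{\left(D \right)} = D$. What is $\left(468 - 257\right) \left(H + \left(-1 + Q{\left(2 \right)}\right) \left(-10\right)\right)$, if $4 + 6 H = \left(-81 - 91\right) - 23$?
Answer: $- \frac{22999}{6} \approx -3833.2$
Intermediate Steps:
$Q{\left(D \right)} = - \frac{D}{4}$
$H = - \frac{199}{6}$ ($H = - \frac{2}{3} + \frac{\left(-81 - 91\right) - 23}{6} = - \frac{2}{3} + \frac{-172 - 23}{6} = - \frac{2}{3} + \frac{1}{6} \left(-195\right) = - \frac{2}{3} - \frac{65}{2} = - \frac{199}{6} \approx -33.167$)
$\left(468 - 257\right) \left(H + \left(-1 + Q{\left(2 \right)}\right) \left(-10\right)\right) = \left(468 - 257\right) \left(- \frac{199}{6} + \left(-1 - \frac{1}{2}\right) \left(-10\right)\right) = 211 \left(- \frac{199}{6} + \left(-1 - \frac{1}{2}\right) \left(-10\right)\right) = 211 \left(- \frac{199}{6} - -15\right) = 211 \left(- \frac{199}{6} + 15\right) = 211 \left(- \frac{109}{6}\right) = - \frac{22999}{6}$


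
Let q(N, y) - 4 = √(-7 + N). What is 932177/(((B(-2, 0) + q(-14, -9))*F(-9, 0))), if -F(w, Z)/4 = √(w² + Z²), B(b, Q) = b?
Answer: -932177/450 + 932177*I*√21/900 ≈ -2071.5 + 4746.4*I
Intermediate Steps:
q(N, y) = 4 + √(-7 + N)
F(w, Z) = -4*√(Z² + w²) (F(w, Z) = -4*√(w² + Z²) = -4*√(Z² + w²))
932177/(((B(-2, 0) + q(-14, -9))*F(-9, 0))) = 932177/(((-2 + (4 + √(-7 - 14)))*(-4*√(0² + (-9)²)))) = 932177/(((-2 + (4 + √(-21)))*(-4*√(0 + 81)))) = 932177/(((-2 + (4 + I*√21))*(-4*√81))) = 932177/(((2 + I*√21)*(-4*9))) = 932177/(((2 + I*√21)*(-36))) = 932177/(-72 - 36*I*√21)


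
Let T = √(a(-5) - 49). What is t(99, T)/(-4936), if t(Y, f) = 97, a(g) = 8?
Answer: -97/4936 ≈ -0.019652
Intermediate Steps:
T = I*√41 (T = √(8 - 49) = √(-41) = I*√41 ≈ 6.4031*I)
t(99, T)/(-4936) = 97/(-4936) = 97*(-1/4936) = -97/4936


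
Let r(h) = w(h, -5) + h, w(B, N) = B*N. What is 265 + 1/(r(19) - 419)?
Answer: 131174/495 ≈ 265.00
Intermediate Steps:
r(h) = -4*h (r(h) = h*(-5) + h = -5*h + h = -4*h)
265 + 1/(r(19) - 419) = 265 + 1/(-4*19 - 419) = 265 + 1/(-76 - 419) = 265 + 1/(-495) = 265 - 1/495 = 131174/495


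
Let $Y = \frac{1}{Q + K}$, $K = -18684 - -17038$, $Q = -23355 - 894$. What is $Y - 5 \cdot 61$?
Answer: $- \frac{7897976}{25895} \approx -305.0$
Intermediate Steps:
$Q = -24249$ ($Q = -23355 - 894 = -24249$)
$K = -1646$ ($K = -18684 + 17038 = -1646$)
$Y = - \frac{1}{25895}$ ($Y = \frac{1}{-24249 - 1646} = \frac{1}{-25895} = - \frac{1}{25895} \approx -3.8617 \cdot 10^{-5}$)
$Y - 5 \cdot 61 = - \frac{1}{25895} - 5 \cdot 61 = - \frac{1}{25895} - 305 = - \frac{7897976}{25895}$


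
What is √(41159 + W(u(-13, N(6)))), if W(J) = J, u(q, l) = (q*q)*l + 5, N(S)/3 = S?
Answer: 31*√46 ≈ 210.25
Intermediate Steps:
N(S) = 3*S
u(q, l) = 5 + l*q² (u(q, l) = q²*l + 5 = l*q² + 5 = 5 + l*q²)
√(41159 + W(u(-13, N(6)))) = √(41159 + (5 + (3*6)*(-13)²)) = √(41159 + (5 + 18*169)) = √(41159 + (5 + 3042)) = √(41159 + 3047) = √44206 = 31*√46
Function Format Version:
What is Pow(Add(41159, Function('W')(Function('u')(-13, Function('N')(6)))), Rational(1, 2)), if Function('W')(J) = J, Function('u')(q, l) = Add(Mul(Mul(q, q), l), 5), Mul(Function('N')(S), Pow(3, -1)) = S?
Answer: Mul(31, Pow(46, Rational(1, 2))) ≈ 210.25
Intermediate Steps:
Function('N')(S) = Mul(3, S)
Function('u')(q, l) = Add(5, Mul(l, Pow(q, 2))) (Function('u')(q, l) = Add(Mul(Pow(q, 2), l), 5) = Add(Mul(l, Pow(q, 2)), 5) = Add(5, Mul(l, Pow(q, 2))))
Pow(Add(41159, Function('W')(Function('u')(-13, Function('N')(6)))), Rational(1, 2)) = Pow(Add(41159, Add(5, Mul(Mul(3, 6), Pow(-13, 2)))), Rational(1, 2)) = Pow(Add(41159, Add(5, Mul(18, 169))), Rational(1, 2)) = Pow(Add(41159, Add(5, 3042)), Rational(1, 2)) = Pow(Add(41159, 3047), Rational(1, 2)) = Pow(44206, Rational(1, 2)) = Mul(31, Pow(46, Rational(1, 2)))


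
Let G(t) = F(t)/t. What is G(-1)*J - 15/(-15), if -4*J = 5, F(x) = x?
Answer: -¼ ≈ -0.25000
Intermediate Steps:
J = -5/4 (J = -¼*5 = -5/4 ≈ -1.2500)
G(t) = 1 (G(t) = t/t = 1)
G(-1)*J - 15/(-15) = 1*(-5/4) - 15/(-15) = -5/4 - 15*(-1/15) = -5/4 + 1 = -¼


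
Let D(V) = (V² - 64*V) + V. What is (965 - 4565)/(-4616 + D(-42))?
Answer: 1800/103 ≈ 17.476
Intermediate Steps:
D(V) = V² - 63*V
(965 - 4565)/(-4616 + D(-42)) = (965 - 4565)/(-4616 - 42*(-63 - 42)) = -3600/(-4616 - 42*(-105)) = -3600/(-4616 + 4410) = -3600/(-206) = -3600*(-1/206) = 1800/103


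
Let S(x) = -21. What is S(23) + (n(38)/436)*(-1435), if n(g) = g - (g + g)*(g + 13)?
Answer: 2749187/218 ≈ 12611.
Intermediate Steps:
n(g) = g - 2*g*(13 + g)
S(23) + (n(38)/436)*(-1435) = -21 + (-1*38*(25 + 2*38)/436)*(-1435) = -21 + (-1*38*(25 + 76)*(1/436))*(-1435) = -21 + (-1*38*101*(1/436))*(-1435) = -21 - 3838*1/436*(-1435) = -21 - 1919/218*(-1435) = -21 + 2753765/218 = 2749187/218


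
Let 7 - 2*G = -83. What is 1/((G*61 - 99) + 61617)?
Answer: 1/64263 ≈ 1.5561e-5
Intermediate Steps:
G = 45 (G = 7/2 - 1/2*(-83) = 7/2 + 83/2 = 45)
1/((G*61 - 99) + 61617) = 1/((45*61 - 99) + 61617) = 1/((2745 - 99) + 61617) = 1/(2646 + 61617) = 1/64263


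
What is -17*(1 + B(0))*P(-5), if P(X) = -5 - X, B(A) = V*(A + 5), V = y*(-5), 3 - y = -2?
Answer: 0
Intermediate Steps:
y = 5 (y = 3 - 1*(-2) = 3 + 2 = 5)
V = -25 (V = 5*(-5) = -25)
B(A) = -125 - 25*A (B(A) = -25*(A + 5) = -25*(5 + A) = -125 - 25*A)
-17*(1 + B(0))*P(-5) = -17*(1 + (-125 - 25*0))*(-5 - 1*(-5)) = -17*(1 + (-125 + 0))*(-5 + 5) = -17*(1 - 125)*0 = -(-2108)*0 = -17*0 = 0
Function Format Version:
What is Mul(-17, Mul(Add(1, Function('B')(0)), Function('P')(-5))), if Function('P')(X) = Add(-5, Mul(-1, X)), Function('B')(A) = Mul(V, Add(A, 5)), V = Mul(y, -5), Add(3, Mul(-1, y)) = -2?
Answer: 0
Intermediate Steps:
y = 5 (y = Add(3, Mul(-1, -2)) = Add(3, 2) = 5)
V = -25 (V = Mul(5, -5) = -25)
Function('B')(A) = Add(-125, Mul(-25, A)) (Function('B')(A) = Mul(-25, Add(A, 5)) = Mul(-25, Add(5, A)) = Add(-125, Mul(-25, A)))
Mul(-17, Mul(Add(1, Function('B')(0)), Function('P')(-5))) = Mul(-17, Mul(Add(1, Add(-125, Mul(-25, 0))), Add(-5, Mul(-1, -5)))) = Mul(-17, Mul(Add(1, Add(-125, 0)), Add(-5, 5))) = Mul(-17, Mul(Add(1, -125), 0)) = Mul(-17, Mul(-124, 0)) = Mul(-17, 0) = 0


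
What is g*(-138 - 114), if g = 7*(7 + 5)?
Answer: -21168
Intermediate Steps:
g = 84 (g = 7*12 = 84)
g*(-138 - 114) = 84*(-138 - 114) = 84*(-252) = -21168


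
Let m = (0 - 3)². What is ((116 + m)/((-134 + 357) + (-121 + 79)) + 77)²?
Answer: 197739844/32761 ≈ 6035.8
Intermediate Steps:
m = 9 (m = (-3)² = 9)
((116 + m)/((-134 + 357) + (-121 + 79)) + 77)² = ((116 + 9)/((-134 + 357) + (-121 + 79)) + 77)² = (125/(223 - 42) + 77)² = (125/181 + 77)² = (14062/181)² = 197739844/32761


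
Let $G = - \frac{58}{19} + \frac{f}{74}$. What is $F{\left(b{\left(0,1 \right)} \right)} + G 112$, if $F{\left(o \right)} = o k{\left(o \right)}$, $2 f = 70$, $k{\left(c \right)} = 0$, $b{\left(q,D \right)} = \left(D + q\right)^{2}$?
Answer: $- \frac{203112}{703} \approx -288.92$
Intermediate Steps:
$f = 35$ ($f = \frac{1}{2} \cdot 70 = 35$)
$G = - \frac{3627}{1406}$ ($G = - \frac{58}{19} + \frac{35}{74} = - \frac{3627}{1406} \approx -2.5797$)
$F{\left(o \right)} = 0$ ($F{\left(o \right)} = o 0 = 0$)
$F{\left(b{\left(0,1 \right)} \right)} + G 112 = 0 - \frac{203112}{703} = - \frac{203112}{703}$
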